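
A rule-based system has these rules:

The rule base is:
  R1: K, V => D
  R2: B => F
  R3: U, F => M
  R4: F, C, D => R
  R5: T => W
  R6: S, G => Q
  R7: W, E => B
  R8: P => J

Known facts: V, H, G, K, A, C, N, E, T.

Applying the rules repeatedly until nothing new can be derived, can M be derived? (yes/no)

no

Round 1: R1 [K, V => D]; R5 [T => W]. New: D, W.
Round 2: R7 [W, E => B]. New: B.
Round 3: R2 [B => F]. New: F.
Round 4: R4 [F, C, D => R]. New: R.
Fixed point reached. M is concluded only by R3; R3 needs U (never derived).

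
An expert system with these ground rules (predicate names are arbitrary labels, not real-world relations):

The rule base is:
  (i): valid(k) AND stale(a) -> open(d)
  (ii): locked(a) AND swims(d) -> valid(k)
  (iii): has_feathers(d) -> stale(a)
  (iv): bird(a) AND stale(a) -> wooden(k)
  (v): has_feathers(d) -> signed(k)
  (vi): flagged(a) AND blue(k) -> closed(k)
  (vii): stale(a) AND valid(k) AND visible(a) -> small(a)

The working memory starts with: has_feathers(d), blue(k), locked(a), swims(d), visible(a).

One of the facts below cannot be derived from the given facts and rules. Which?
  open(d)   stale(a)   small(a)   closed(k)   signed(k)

Round 1: (ii) [locked(a) AND swims(d) -> valid(k)]; (iii) [has_feathers(d) -> stale(a)]; (v) [has_feathers(d) -> signed(k)]. New: valid(k), stale(a), signed(k).
Round 2: (i) [valid(k) AND stale(a) -> open(d)]; (vii) [stale(a) AND valid(k) AND visible(a) -> small(a)]. New: open(d), small(a).
Derived: stale(a) (round 1), small(a) (round 2), signed(k) (round 1), open(d) (round 2). closed(k) never appears in any round.

closed(k)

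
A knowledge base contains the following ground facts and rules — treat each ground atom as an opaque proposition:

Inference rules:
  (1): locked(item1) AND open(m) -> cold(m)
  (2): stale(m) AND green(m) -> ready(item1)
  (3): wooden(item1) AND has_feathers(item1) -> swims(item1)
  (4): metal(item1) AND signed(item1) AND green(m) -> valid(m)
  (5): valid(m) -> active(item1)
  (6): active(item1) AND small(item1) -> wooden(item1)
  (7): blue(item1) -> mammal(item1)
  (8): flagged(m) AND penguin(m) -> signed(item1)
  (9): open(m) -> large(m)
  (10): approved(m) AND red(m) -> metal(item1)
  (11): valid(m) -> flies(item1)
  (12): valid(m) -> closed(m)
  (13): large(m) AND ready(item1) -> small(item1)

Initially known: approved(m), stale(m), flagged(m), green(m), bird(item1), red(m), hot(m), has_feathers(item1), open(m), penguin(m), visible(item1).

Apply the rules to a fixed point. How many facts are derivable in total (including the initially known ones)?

22

Round 1: (2) [stale(m) AND green(m) -> ready(item1)]; (8) [flagged(m) AND penguin(m) -> signed(item1)]; (9) [open(m) -> large(m)]; (10) [approved(m) AND red(m) -> metal(item1)]. New: ready(item1), signed(item1), large(m), metal(item1).
Round 2: (4) [metal(item1) AND signed(item1) AND green(m) -> valid(m)]; (13) [large(m) AND ready(item1) -> small(item1)]. New: valid(m), small(item1).
Round 3: (5) [valid(m) -> active(item1)]; (11) [valid(m) -> flies(item1)]; (12) [valid(m) -> closed(m)]. New: active(item1), flies(item1), closed(m).
Round 4: (6) [active(item1) AND small(item1) -> wooden(item1)]. New: wooden(item1).
Round 5: (3) [wooden(item1) AND has_feathers(item1) -> swims(item1)]. New: swims(item1).
Closure: {active(item1), approved(m), bird(item1), closed(m), flagged(m), flies(item1), green(m), has_feathers(item1), hot(m), large(m), metal(item1), open(m), penguin(m), ready(item1), red(m), signed(item1), small(item1), stale(m), swims(item1), valid(m), visible(item1), wooden(item1)} — 22 facts.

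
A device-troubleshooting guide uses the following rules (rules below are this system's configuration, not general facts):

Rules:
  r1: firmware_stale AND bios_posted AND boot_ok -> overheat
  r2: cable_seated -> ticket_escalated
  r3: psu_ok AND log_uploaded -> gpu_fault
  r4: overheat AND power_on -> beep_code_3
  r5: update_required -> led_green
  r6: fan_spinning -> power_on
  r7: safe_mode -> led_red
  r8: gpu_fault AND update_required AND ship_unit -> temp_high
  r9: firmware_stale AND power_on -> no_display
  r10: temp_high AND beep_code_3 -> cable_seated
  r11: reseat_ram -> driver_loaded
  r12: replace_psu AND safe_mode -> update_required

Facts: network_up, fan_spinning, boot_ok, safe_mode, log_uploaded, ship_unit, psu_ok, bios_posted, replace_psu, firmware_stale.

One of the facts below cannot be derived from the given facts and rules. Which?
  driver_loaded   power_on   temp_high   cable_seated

Round 1: r1 [firmware_stale AND bios_posted AND boot_ok -> overheat]; r3 [psu_ok AND log_uploaded -> gpu_fault]; r6 [fan_spinning -> power_on]; r7 [safe_mode -> led_red]; r12 [replace_psu AND safe_mode -> update_required]. New: overheat, gpu_fault, power_on, led_red, update_required.
Round 2: r4 [overheat AND power_on -> beep_code_3]; r5 [update_required -> led_green]; r8 [gpu_fault AND update_required AND ship_unit -> temp_high]; r9 [firmware_stale AND power_on -> no_display]. New: beep_code_3, led_green, temp_high, no_display.
Round 3: r10 [temp_high AND beep_code_3 -> cable_seated]. New: cable_seated.
Round 4: r2 [cable_seated -> ticket_escalated]. New: ticket_escalated.
Derived: power_on (round 1), cable_seated (round 3), temp_high (round 2). driver_loaded never appears in any round.

driver_loaded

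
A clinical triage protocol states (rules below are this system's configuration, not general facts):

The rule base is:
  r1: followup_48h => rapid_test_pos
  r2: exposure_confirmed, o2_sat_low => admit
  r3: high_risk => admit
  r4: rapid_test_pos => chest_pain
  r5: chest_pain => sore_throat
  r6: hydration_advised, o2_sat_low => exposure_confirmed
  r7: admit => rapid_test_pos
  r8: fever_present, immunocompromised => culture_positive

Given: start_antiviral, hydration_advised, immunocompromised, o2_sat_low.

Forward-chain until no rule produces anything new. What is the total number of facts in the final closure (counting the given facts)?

Round 1 — r6, derive exposure_confirmed.
Round 2 — r2, derive admit.
Round 3 — r7, derive rapid_test_pos.
Round 4 — r4, derive chest_pain.
Round 5 — r5, derive sore_throat.
Closure: {admit, chest_pain, exposure_confirmed, hydration_advised, immunocompromised, o2_sat_low, rapid_test_pos, sore_throat, start_antiviral} — 9 facts.

9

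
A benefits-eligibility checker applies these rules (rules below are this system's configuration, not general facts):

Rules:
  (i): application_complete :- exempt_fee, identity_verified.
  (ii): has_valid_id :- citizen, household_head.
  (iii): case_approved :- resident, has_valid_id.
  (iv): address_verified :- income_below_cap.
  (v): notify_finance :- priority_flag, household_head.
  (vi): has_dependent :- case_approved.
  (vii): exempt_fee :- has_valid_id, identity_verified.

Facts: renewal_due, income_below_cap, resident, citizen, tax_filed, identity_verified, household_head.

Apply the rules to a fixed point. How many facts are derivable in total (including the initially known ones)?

Round 1: (ii) [has_valid_id :- citizen, household_head.]; (iv) [address_verified :- income_below_cap.]. New: has_valid_id, address_verified.
Round 2: (iii) [case_approved :- resident, has_valid_id.]; (vii) [exempt_fee :- has_valid_id, identity_verified.]. New: case_approved, exempt_fee.
Round 3: (i) [application_complete :- exempt_fee, identity_verified.]; (vi) [has_dependent :- case_approved.]. New: application_complete, has_dependent.
Closure: {address_verified, application_complete, case_approved, citizen, exempt_fee, has_dependent, has_valid_id, household_head, identity_verified, income_below_cap, renewal_due, resident, tax_filed} — 13 facts.

13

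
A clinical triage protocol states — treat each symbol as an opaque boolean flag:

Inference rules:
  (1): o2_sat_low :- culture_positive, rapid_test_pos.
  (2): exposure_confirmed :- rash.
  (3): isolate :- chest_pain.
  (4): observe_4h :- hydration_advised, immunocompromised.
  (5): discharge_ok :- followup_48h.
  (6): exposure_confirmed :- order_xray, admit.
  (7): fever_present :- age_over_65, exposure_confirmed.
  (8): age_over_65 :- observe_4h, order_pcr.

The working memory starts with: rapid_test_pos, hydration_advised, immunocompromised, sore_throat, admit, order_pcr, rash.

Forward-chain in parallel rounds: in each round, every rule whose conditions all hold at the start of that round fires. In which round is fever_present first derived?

Round 1: (2) [exposure_confirmed :- rash.]; (4) [observe_4h :- hydration_advised, immunocompromised.]. Adds exposure_confirmed, observe_4h.
Round 2: (8) [age_over_65 :- observe_4h, order_pcr.]. Adds age_over_65.
Round 3: (7) [fever_present :- age_over_65, exposure_confirmed.]. Adds fever_present.
fever_present first appears in round 3.

3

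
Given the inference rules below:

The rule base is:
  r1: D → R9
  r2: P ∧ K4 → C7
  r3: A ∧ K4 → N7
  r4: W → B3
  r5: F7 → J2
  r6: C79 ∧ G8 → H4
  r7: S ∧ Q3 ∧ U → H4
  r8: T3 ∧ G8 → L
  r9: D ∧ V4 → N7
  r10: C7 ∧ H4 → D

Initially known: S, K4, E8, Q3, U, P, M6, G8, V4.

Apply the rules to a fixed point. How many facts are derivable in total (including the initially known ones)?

14

Round 1: r2 [P ∧ K4 → C7]; r7 [S ∧ Q3 ∧ U → H4]. New: C7, H4.
Round 2: r10 [C7 ∧ H4 → D]. New: D.
Round 3: r1 [D → R9]; r9 [D ∧ V4 → N7]. New: R9, N7.
Closure: {C7, D, E8, G8, H4, K4, M6, N7, P, Q3, R9, S, U, V4} — 14 facts.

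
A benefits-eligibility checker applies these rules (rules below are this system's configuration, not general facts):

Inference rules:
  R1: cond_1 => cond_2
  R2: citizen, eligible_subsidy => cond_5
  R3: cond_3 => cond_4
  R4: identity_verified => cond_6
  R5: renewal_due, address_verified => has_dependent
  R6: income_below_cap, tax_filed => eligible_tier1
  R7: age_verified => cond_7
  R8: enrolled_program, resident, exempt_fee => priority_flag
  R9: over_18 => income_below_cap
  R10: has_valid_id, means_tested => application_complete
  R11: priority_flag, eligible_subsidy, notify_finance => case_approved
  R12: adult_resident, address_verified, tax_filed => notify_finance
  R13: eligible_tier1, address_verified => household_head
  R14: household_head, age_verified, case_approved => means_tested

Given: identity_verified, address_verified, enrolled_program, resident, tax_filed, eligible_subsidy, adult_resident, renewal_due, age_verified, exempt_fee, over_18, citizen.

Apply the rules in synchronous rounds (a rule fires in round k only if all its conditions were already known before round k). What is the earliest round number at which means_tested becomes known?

4

Round 1: R2 [citizen, eligible_subsidy => cond_5]; R4 [identity_verified => cond_6]; R5 [renewal_due, address_verified => has_dependent]; R7 [age_verified => cond_7]; R8 [enrolled_program, resident, exempt_fee => priority_flag]; R9 [over_18 => income_below_cap]; R12 [adult_resident, address_verified, tax_filed => notify_finance]. New: cond_5, cond_6, has_dependent, cond_7, priority_flag, income_below_cap, notify_finance.
Round 2: R6 [income_below_cap, tax_filed => eligible_tier1]; R11 [priority_flag, eligible_subsidy, notify_finance => case_approved]. New: eligible_tier1, case_approved.
Round 3: R13 [eligible_tier1, address_verified => household_head]. New: household_head.
Round 4: R14 [household_head, age_verified, case_approved => means_tested]. New: means_tested.
means_tested first appears in round 4.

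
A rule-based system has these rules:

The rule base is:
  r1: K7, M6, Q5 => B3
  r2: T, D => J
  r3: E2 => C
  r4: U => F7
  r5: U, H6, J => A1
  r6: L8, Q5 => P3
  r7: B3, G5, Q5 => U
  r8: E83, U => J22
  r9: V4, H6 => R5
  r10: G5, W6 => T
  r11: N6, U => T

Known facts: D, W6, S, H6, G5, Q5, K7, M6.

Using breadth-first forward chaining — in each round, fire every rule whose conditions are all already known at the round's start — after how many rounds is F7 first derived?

3

[1] r1 [K7, M6, Q5 => B3]; r10 [G5, W6 => T]. ⇒ new: B3, T.
[2] r2 [T, D => J]; r7 [B3, G5, Q5 => U]. ⇒ new: J, U.
[3] r4 [U => F7]; r5 [U, H6, J => A1]. ⇒ new: F7, A1.
F7 first appears in round 3.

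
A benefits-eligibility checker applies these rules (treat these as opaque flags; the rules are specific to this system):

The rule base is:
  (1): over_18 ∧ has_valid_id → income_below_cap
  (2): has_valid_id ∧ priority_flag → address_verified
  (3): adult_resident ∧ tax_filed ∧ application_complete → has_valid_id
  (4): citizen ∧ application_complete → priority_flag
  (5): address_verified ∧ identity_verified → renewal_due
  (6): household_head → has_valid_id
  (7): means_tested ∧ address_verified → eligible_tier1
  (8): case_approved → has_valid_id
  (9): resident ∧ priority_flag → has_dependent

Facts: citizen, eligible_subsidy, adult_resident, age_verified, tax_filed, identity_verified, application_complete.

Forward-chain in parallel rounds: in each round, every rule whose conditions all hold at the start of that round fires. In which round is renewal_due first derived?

Round 1 — (3), (4), derive has_valid_id, priority_flag.
Round 2 — (2), derive address_verified.
Round 3 — (5), derive renewal_due.
renewal_due first appears in round 3.

3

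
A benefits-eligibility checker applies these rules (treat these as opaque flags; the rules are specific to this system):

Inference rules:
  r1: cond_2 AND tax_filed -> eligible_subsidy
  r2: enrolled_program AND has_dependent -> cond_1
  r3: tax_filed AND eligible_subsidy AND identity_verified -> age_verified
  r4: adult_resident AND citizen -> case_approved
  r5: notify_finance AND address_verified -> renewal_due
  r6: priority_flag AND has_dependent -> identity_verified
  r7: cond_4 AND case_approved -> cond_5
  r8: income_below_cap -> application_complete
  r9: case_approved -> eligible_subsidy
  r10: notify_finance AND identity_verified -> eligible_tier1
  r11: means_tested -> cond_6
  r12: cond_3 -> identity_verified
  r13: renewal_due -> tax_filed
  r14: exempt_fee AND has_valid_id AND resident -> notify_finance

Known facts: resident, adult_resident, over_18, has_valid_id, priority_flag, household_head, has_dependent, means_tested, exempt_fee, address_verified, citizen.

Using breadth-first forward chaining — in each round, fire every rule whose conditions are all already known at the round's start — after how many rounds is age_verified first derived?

4

[1] r4 [adult_resident AND citizen -> case_approved]; r6 [priority_flag AND has_dependent -> identity_verified]; r11 [means_tested -> cond_6]; r14 [exempt_fee AND has_valid_id AND resident -> notify_finance]. ⇒ new: case_approved, identity_verified, cond_6, notify_finance.
[2] r5 [notify_finance AND address_verified -> renewal_due]; r9 [case_approved -> eligible_subsidy]; r10 [notify_finance AND identity_verified -> eligible_tier1]. ⇒ new: renewal_due, eligible_subsidy, eligible_tier1.
[3] r13 [renewal_due -> tax_filed]. ⇒ new: tax_filed.
[4] r3 [tax_filed AND eligible_subsidy AND identity_verified -> age_verified]. ⇒ new: age_verified.
age_verified first appears in round 4.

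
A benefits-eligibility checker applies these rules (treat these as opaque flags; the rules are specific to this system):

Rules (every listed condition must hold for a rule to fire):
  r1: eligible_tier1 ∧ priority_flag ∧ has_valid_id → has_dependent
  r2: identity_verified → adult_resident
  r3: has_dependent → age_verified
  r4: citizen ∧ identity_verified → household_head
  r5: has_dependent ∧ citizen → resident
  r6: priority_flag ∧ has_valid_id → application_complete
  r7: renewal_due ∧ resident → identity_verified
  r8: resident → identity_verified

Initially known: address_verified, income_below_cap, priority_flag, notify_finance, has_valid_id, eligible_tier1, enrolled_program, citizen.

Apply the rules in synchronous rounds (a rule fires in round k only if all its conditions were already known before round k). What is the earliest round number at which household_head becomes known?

4

Round 1 fires r1, r6, giving has_dependent, application_complete.
Round 2 fires r3, r5, giving age_verified, resident.
Round 3 fires r8, giving identity_verified.
Round 4 fires r2, r4, giving adult_resident, household_head.
household_head first appears in round 4.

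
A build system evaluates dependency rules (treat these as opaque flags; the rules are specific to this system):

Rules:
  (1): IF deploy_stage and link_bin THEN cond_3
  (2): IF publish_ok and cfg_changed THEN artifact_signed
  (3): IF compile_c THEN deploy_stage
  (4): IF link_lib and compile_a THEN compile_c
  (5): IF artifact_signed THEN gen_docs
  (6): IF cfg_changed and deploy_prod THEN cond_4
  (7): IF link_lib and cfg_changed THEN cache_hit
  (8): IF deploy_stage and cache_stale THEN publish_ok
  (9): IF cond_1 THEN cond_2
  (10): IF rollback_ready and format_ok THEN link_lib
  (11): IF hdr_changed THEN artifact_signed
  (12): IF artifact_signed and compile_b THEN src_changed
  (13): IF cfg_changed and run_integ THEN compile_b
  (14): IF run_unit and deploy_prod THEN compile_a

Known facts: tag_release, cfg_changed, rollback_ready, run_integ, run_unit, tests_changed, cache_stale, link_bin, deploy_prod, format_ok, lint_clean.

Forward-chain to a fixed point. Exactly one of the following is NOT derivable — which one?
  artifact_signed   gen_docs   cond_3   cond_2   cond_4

cond_2

Round 1: (6) [IF cfg_changed and deploy_prod THEN cond_4]; (10) [IF rollback_ready and format_ok THEN link_lib]; (13) [IF cfg_changed and run_integ THEN compile_b]; (14) [IF run_unit and deploy_prod THEN compile_a]. Adds cond_4, link_lib, compile_b, compile_a.
Round 2: (4) [IF link_lib and compile_a THEN compile_c]; (7) [IF link_lib and cfg_changed THEN cache_hit]. Adds compile_c, cache_hit.
Round 3: (3) [IF compile_c THEN deploy_stage]. Adds deploy_stage.
Round 4: (1) [IF deploy_stage and link_bin THEN cond_3]; (8) [IF deploy_stage and cache_stale THEN publish_ok]. Adds cond_3, publish_ok.
Round 5: (2) [IF publish_ok and cfg_changed THEN artifact_signed]. Adds artifact_signed.
Round 6: (5) [IF artifact_signed THEN gen_docs]; (12) [IF artifact_signed and compile_b THEN src_changed]. Adds gen_docs, src_changed.
Derived: cond_3 (round 4), cond_4 (round 1), gen_docs (round 6), artifact_signed (round 5). cond_2 never appears in any round.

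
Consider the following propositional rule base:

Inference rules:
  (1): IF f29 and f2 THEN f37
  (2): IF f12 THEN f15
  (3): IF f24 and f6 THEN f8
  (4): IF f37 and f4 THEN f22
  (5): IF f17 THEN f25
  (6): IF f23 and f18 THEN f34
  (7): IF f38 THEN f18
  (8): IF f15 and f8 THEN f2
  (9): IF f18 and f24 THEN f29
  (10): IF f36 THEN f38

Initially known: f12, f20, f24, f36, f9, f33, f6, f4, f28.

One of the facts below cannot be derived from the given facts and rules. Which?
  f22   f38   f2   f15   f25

Round 1: (2) [IF f12 THEN f15]; (3) [IF f24 and f6 THEN f8]; (10) [IF f36 THEN f38]. New: f15, f8, f38.
Round 2: (7) [IF f38 THEN f18]; (8) [IF f15 and f8 THEN f2]. New: f18, f2.
Round 3: (9) [IF f18 and f24 THEN f29]. New: f29.
Round 4: (1) [IF f29 and f2 THEN f37]. New: f37.
Round 5: (4) [IF f37 and f4 THEN f22]. New: f22.
Derived: f22 (round 5), f15 (round 1), f38 (round 1), f2 (round 2). f25 never appears in any round.

f25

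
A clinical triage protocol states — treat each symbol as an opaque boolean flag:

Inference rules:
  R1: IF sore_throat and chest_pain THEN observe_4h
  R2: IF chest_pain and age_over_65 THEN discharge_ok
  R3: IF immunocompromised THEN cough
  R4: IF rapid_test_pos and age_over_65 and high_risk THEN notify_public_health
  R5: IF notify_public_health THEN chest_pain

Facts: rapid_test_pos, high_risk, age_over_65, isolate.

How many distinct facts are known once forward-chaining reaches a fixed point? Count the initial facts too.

Round 1 — R4, derive notify_public_health.
Round 2 — R5, derive chest_pain.
Round 3 — R2, derive discharge_ok.
Closure: {age_over_65, chest_pain, discharge_ok, high_risk, isolate, notify_public_health, rapid_test_pos} — 7 facts.

7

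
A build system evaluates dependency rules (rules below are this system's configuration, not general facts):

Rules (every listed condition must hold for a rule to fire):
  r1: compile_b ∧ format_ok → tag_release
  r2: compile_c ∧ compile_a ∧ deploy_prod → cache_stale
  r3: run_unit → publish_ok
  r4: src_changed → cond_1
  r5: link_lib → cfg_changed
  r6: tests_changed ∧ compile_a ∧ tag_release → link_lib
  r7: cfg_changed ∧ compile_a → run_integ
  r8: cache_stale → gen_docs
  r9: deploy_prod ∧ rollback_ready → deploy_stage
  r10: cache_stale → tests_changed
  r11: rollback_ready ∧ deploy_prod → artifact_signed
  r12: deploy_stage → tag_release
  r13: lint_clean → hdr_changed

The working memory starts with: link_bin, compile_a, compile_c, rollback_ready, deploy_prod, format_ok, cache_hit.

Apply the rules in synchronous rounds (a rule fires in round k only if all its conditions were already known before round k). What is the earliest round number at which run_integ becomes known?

5

Round 1 fires r2, r9, r11, giving cache_stale, deploy_stage, artifact_signed.
Round 2 fires r8, r10, r12, giving gen_docs, tests_changed, tag_release.
Round 3 fires r6, giving link_lib.
Round 4 fires r5, giving cfg_changed.
Round 5 fires r7, giving run_integ.
run_integ first appears in round 5.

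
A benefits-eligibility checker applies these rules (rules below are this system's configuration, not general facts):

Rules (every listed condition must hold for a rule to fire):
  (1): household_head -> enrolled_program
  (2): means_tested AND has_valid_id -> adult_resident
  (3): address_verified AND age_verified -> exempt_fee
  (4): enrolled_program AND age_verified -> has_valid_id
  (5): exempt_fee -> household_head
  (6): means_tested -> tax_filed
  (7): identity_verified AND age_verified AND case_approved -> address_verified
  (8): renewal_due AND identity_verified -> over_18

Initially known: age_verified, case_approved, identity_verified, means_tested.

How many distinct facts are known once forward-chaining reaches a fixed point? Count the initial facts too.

11

[1] (6) [means_tested -> tax_filed]; (7) [identity_verified AND age_verified AND case_approved -> address_verified]. ⇒ new: tax_filed, address_verified.
[2] (3) [address_verified AND age_verified -> exempt_fee]. ⇒ new: exempt_fee.
[3] (5) [exempt_fee -> household_head]. ⇒ new: household_head.
[4] (1) [household_head -> enrolled_program]. ⇒ new: enrolled_program.
[5] (4) [enrolled_program AND age_verified -> has_valid_id]. ⇒ new: has_valid_id.
[6] (2) [means_tested AND has_valid_id -> adult_resident]. ⇒ new: adult_resident.
Closure: {address_verified, adult_resident, age_verified, case_approved, enrolled_program, exempt_fee, has_valid_id, household_head, identity_verified, means_tested, tax_filed} — 11 facts.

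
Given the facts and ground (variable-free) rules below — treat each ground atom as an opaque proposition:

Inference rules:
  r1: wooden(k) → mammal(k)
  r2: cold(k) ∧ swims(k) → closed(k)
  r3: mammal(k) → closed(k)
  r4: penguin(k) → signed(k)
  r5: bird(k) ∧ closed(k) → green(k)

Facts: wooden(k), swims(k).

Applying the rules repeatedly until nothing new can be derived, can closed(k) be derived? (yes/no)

Round 1 — r1, derive mammal(k).
Round 2 — r3, derive closed(k).
closed(k) appears in round 2, so it is derivable.

yes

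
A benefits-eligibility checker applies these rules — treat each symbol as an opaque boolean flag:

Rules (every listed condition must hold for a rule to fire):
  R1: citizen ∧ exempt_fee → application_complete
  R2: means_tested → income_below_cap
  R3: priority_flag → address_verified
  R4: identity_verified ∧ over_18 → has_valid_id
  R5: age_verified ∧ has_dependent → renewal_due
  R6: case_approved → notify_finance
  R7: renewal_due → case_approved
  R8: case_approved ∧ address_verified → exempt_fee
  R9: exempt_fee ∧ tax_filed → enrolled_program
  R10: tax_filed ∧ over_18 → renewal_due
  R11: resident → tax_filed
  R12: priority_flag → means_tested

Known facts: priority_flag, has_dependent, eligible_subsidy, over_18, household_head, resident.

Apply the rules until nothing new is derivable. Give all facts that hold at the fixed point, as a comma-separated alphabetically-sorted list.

Round 1: R3 [priority_flag → address_verified]; R11 [resident → tax_filed]; R12 [priority_flag → means_tested]. New: address_verified, tax_filed, means_tested.
Round 2: R2 [means_tested → income_below_cap]; R10 [tax_filed ∧ over_18 → renewal_due]. New: income_below_cap, renewal_due.
Round 3: R7 [renewal_due → case_approved]. New: case_approved.
Round 4: R6 [case_approved → notify_finance]; R8 [case_approved ∧ address_verified → exempt_fee]. New: notify_finance, exempt_fee.
Round 5: R9 [exempt_fee ∧ tax_filed → enrolled_program]. New: enrolled_program.

address_verified, case_approved, eligible_subsidy, enrolled_program, exempt_fee, has_dependent, household_head, income_below_cap, means_tested, notify_finance, over_18, priority_flag, renewal_due, resident, tax_filed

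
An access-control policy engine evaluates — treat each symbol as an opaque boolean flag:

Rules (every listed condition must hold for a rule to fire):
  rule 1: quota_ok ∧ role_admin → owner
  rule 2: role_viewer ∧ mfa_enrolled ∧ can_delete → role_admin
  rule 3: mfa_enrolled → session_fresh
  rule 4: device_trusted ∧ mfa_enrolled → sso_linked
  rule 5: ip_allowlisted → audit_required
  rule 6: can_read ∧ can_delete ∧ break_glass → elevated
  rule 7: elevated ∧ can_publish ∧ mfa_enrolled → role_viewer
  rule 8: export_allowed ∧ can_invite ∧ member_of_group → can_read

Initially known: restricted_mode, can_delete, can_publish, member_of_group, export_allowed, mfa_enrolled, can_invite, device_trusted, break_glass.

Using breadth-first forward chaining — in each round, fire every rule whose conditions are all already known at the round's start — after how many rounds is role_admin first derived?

4

Round 1 — rule 3, rule 4, rule 8, derive session_fresh, sso_linked, can_read.
Round 2 — rule 6, derive elevated.
Round 3 — rule 7, derive role_viewer.
Round 4 — rule 2, derive role_admin.
role_admin first appears in round 4.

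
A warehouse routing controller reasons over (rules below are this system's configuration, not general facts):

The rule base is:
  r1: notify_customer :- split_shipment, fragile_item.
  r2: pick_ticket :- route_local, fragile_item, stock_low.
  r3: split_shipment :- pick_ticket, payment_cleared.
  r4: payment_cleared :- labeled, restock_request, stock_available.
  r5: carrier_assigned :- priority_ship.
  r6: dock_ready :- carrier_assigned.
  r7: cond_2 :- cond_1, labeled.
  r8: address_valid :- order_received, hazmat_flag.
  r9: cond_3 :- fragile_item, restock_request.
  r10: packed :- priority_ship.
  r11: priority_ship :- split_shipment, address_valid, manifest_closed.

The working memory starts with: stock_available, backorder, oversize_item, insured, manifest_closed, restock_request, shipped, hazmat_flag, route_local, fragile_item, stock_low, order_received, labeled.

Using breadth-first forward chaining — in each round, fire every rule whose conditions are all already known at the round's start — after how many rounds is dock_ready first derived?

5

Round 1: r2 [pick_ticket :- route_local, fragile_item, stock_low.]; r4 [payment_cleared :- labeled, restock_request, stock_available.]; r8 [address_valid :- order_received, hazmat_flag.]; r9 [cond_3 :- fragile_item, restock_request.]. Adds pick_ticket, payment_cleared, address_valid, cond_3.
Round 2: r3 [split_shipment :- pick_ticket, payment_cleared.]. Adds split_shipment.
Round 3: r1 [notify_customer :- split_shipment, fragile_item.]; r11 [priority_ship :- split_shipment, address_valid, manifest_closed.]. Adds notify_customer, priority_ship.
Round 4: r5 [carrier_assigned :- priority_ship.]; r10 [packed :- priority_ship.]. Adds carrier_assigned, packed.
Round 5: r6 [dock_ready :- carrier_assigned.]. Adds dock_ready.
dock_ready first appears in round 5.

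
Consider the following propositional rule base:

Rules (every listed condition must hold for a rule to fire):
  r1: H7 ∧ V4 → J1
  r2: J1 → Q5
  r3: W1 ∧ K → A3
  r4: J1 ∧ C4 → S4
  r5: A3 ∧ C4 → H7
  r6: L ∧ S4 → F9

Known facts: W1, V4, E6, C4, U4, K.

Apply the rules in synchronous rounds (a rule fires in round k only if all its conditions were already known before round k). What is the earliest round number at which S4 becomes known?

4

Round 1: r3 [W1 ∧ K → A3]. New: A3.
Round 2: r5 [A3 ∧ C4 → H7]. New: H7.
Round 3: r1 [H7 ∧ V4 → J1]. New: J1.
Round 4: r2 [J1 → Q5]; r4 [J1 ∧ C4 → S4]. New: Q5, S4.
S4 first appears in round 4.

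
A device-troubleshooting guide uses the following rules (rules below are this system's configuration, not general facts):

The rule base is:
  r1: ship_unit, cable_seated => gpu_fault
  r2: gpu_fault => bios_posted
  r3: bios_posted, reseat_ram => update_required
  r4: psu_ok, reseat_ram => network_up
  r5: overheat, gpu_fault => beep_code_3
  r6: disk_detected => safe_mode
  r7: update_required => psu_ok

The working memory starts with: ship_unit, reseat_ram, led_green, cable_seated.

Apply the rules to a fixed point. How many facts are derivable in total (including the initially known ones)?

9

Round 1: r1 [ship_unit, cable_seated => gpu_fault]. Adds gpu_fault.
Round 2: r2 [gpu_fault => bios_posted]. Adds bios_posted.
Round 3: r3 [bios_posted, reseat_ram => update_required]. Adds update_required.
Round 4: r7 [update_required => psu_ok]. Adds psu_ok.
Round 5: r4 [psu_ok, reseat_ram => network_up]. Adds network_up.
Closure: {bios_posted, cable_seated, gpu_fault, led_green, network_up, psu_ok, reseat_ram, ship_unit, update_required} — 9 facts.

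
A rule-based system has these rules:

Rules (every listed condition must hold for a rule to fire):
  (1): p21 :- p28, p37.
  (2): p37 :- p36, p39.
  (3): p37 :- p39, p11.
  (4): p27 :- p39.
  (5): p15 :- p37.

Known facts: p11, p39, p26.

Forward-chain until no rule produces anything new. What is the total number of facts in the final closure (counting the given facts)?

[1] (3) [p37 :- p39, p11.]; (4) [p27 :- p39.]. ⇒ new: p37, p27.
[2] (5) [p15 :- p37.]. ⇒ new: p15.
Closure: {p11, p15, p26, p27, p37, p39} — 6 facts.

6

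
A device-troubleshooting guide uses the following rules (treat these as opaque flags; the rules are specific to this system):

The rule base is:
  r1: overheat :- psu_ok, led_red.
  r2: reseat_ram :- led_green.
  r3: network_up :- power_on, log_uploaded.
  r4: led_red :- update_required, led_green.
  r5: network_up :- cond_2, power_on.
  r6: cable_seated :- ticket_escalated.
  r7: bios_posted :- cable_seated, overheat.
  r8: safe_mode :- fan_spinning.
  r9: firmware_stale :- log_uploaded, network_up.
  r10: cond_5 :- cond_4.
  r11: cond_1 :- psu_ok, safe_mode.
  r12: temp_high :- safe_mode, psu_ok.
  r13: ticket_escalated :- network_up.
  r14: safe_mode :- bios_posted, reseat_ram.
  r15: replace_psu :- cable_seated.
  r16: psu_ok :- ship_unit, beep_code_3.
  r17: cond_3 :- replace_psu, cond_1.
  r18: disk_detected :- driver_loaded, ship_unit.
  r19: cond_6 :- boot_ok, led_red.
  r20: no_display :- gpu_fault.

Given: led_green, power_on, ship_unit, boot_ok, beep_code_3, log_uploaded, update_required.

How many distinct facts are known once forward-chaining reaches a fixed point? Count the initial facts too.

22

Round 1: r2 [reseat_ram :- led_green.]; r3 [network_up :- power_on, log_uploaded.]; r4 [led_red :- update_required, led_green.]; r16 [psu_ok :- ship_unit, beep_code_3.]. Adds reseat_ram, network_up, led_red, psu_ok.
Round 2: r1 [overheat :- psu_ok, led_red.]; r9 [firmware_stale :- log_uploaded, network_up.]; r13 [ticket_escalated :- network_up.]; r19 [cond_6 :- boot_ok, led_red.]. Adds overheat, firmware_stale, ticket_escalated, cond_6.
Round 3: r6 [cable_seated :- ticket_escalated.]. Adds cable_seated.
Round 4: r7 [bios_posted :- cable_seated, overheat.]; r15 [replace_psu :- cable_seated.]. Adds bios_posted, replace_psu.
Round 5: r14 [safe_mode :- bios_posted, reseat_ram.]. Adds safe_mode.
Round 6: r11 [cond_1 :- psu_ok, safe_mode.]; r12 [temp_high :- safe_mode, psu_ok.]. Adds cond_1, temp_high.
Round 7: r17 [cond_3 :- replace_psu, cond_1.]. Adds cond_3.
Closure: {beep_code_3, bios_posted, boot_ok, cable_seated, cond_1, cond_3, cond_6, firmware_stale, led_green, led_red, log_uploaded, network_up, overheat, power_on, psu_ok, replace_psu, reseat_ram, safe_mode, ship_unit, temp_high, ticket_escalated, update_required} — 22 facts.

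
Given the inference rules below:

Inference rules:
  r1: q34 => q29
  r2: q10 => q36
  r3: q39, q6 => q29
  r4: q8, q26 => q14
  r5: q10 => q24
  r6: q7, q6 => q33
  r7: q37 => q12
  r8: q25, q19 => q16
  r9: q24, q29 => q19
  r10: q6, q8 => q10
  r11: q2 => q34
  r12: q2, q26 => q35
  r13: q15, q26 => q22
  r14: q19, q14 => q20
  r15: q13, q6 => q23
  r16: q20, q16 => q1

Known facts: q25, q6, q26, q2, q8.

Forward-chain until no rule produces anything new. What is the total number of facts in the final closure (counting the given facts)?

16

Round 1: r4 [q8, q26 => q14]; r10 [q6, q8 => q10]; r11 [q2 => q34]; r12 [q2, q26 => q35]. New: q14, q10, q34, q35.
Round 2: r1 [q34 => q29]; r2 [q10 => q36]; r5 [q10 => q24]. New: q29, q36, q24.
Round 3: r9 [q24, q29 => q19]. New: q19.
Round 4: r8 [q25, q19 => q16]; r14 [q19, q14 => q20]. New: q16, q20.
Round 5: r16 [q20, q16 => q1]. New: q1.
Closure: {q1, q10, q14, q16, q19, q2, q20, q24, q25, q26, q29, q34, q35, q36, q6, q8} — 16 facts.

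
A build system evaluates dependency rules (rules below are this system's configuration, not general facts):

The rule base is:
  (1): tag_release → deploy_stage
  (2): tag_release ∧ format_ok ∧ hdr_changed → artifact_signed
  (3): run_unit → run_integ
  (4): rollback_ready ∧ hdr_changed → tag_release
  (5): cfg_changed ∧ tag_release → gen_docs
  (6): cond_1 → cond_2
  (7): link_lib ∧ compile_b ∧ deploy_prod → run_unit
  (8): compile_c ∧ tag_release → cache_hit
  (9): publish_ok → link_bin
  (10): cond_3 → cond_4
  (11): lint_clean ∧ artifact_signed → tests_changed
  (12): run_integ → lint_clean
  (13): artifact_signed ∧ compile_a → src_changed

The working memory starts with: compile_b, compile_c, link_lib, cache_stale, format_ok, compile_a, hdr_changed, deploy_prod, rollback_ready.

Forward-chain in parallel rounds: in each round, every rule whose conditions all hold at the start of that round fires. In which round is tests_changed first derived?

Round 1: (4) [rollback_ready ∧ hdr_changed → tag_release]; (7) [link_lib ∧ compile_b ∧ deploy_prod → run_unit]. Adds tag_release, run_unit.
Round 2: (1) [tag_release → deploy_stage]; (2) [tag_release ∧ format_ok ∧ hdr_changed → artifact_signed]; (3) [run_unit → run_integ]; (8) [compile_c ∧ tag_release → cache_hit]. Adds deploy_stage, artifact_signed, run_integ, cache_hit.
Round 3: (12) [run_integ → lint_clean]; (13) [artifact_signed ∧ compile_a → src_changed]. Adds lint_clean, src_changed.
Round 4: (11) [lint_clean ∧ artifact_signed → tests_changed]. Adds tests_changed.
tests_changed first appears in round 4.

4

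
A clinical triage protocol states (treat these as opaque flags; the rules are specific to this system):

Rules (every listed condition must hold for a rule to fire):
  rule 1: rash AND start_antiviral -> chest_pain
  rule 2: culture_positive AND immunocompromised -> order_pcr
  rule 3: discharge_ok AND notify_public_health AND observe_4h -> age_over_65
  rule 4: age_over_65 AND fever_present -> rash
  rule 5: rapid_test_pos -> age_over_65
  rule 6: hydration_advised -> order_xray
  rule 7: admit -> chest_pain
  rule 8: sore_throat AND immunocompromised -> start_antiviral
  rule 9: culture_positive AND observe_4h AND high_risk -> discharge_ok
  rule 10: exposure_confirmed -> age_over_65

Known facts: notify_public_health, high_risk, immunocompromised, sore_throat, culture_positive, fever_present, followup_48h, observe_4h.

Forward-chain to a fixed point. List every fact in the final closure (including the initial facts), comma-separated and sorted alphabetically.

age_over_65, chest_pain, culture_positive, discharge_ok, fever_present, followup_48h, high_risk, immunocompromised, notify_public_health, observe_4h, order_pcr, rash, sore_throat, start_antiviral

Round 1: rule 2 [culture_positive AND immunocompromised -> order_pcr]; rule 8 [sore_throat AND immunocompromised -> start_antiviral]; rule 9 [culture_positive AND observe_4h AND high_risk -> discharge_ok]. Adds order_pcr, start_antiviral, discharge_ok.
Round 2: rule 3 [discharge_ok AND notify_public_health AND observe_4h -> age_over_65]. Adds age_over_65.
Round 3: rule 4 [age_over_65 AND fever_present -> rash]. Adds rash.
Round 4: rule 1 [rash AND start_antiviral -> chest_pain]. Adds chest_pain.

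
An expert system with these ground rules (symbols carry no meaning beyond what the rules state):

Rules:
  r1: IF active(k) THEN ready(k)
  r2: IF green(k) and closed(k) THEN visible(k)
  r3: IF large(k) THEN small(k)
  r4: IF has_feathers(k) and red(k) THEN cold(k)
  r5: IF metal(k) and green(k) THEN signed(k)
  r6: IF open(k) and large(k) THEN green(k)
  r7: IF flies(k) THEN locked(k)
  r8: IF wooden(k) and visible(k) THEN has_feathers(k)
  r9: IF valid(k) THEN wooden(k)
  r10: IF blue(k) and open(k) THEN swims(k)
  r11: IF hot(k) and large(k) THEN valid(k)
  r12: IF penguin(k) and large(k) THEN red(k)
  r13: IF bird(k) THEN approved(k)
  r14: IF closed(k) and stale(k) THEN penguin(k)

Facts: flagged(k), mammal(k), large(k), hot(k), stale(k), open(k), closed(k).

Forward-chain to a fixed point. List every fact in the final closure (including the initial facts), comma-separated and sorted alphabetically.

[1] r3 [IF large(k) THEN small(k)]; r6 [IF open(k) and large(k) THEN green(k)]; r11 [IF hot(k) and large(k) THEN valid(k)]; r14 [IF closed(k) and stale(k) THEN penguin(k)]. ⇒ new: small(k), green(k), valid(k), penguin(k).
[2] r2 [IF green(k) and closed(k) THEN visible(k)]; r9 [IF valid(k) THEN wooden(k)]; r12 [IF penguin(k) and large(k) THEN red(k)]. ⇒ new: visible(k), wooden(k), red(k).
[3] r8 [IF wooden(k) and visible(k) THEN has_feathers(k)]. ⇒ new: has_feathers(k).
[4] r4 [IF has_feathers(k) and red(k) THEN cold(k)]. ⇒ new: cold(k).

closed(k), cold(k), flagged(k), green(k), has_feathers(k), hot(k), large(k), mammal(k), open(k), penguin(k), red(k), small(k), stale(k), valid(k), visible(k), wooden(k)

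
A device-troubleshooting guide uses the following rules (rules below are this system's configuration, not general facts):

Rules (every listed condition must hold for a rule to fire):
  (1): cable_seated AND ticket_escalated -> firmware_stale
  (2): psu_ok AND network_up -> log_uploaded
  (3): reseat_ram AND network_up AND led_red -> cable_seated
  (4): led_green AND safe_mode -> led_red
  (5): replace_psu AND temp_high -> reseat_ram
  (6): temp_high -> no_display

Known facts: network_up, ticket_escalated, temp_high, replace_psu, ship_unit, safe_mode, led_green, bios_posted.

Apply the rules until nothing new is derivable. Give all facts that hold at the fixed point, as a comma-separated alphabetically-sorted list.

Round 1 fires (4), (5), (6), giving led_red, reseat_ram, no_display.
Round 2 fires (3), giving cable_seated.
Round 3 fires (1), giving firmware_stale.

bios_posted, cable_seated, firmware_stale, led_green, led_red, network_up, no_display, replace_psu, reseat_ram, safe_mode, ship_unit, temp_high, ticket_escalated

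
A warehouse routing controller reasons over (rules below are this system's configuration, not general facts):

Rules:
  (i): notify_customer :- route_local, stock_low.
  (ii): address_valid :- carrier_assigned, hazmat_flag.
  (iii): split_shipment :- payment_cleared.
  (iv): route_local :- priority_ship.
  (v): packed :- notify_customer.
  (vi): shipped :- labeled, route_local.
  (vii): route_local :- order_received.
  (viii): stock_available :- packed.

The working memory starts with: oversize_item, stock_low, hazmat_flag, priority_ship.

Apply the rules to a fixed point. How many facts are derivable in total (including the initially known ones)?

8

Round 1: (iv) [route_local :- priority_ship.]. Adds route_local.
Round 2: (i) [notify_customer :- route_local, stock_low.]. Adds notify_customer.
Round 3: (v) [packed :- notify_customer.]. Adds packed.
Round 4: (viii) [stock_available :- packed.]. Adds stock_available.
Closure: {hazmat_flag, notify_customer, oversize_item, packed, priority_ship, route_local, stock_available, stock_low} — 8 facts.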